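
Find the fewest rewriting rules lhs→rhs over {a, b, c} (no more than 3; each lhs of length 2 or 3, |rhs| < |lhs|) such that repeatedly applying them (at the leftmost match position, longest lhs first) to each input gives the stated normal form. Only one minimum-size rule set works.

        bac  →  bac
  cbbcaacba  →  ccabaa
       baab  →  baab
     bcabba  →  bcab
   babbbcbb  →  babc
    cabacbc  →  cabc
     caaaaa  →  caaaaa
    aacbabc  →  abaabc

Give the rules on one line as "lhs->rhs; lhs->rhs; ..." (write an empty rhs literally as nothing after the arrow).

acb->ba; bb->; bba->b

  | bac
  | cbbcaacba => ccaacba => ccabaa
  | baab
  | bcabba => bcab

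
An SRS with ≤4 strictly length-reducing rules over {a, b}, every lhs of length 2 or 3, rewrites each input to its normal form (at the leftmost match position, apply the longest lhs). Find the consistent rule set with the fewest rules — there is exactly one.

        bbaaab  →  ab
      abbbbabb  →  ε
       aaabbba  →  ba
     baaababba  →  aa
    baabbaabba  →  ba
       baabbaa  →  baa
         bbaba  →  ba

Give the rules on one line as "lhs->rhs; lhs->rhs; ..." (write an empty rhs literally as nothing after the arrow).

aab->b; aba->ba; bb->

  | bbaaab => aaab => ab
  | abbbbabb => abbabb => aabb => bb => ε
  | aaabbba => abbba => aba => ba
  | baaababba => bababba => bbabba => abba => aa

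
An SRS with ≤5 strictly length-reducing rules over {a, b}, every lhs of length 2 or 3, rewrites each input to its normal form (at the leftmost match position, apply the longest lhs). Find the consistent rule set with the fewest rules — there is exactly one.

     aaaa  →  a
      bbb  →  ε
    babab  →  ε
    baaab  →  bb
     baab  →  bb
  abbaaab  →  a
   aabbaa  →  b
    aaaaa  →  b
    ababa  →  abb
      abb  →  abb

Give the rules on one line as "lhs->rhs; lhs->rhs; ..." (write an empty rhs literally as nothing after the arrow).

  | aaaa => a
  | bbb => ε
  | babab => bbab => bbb => ε
  | baaab => baab => bab => bb

aa->b; aaa->; ba->b; bbb->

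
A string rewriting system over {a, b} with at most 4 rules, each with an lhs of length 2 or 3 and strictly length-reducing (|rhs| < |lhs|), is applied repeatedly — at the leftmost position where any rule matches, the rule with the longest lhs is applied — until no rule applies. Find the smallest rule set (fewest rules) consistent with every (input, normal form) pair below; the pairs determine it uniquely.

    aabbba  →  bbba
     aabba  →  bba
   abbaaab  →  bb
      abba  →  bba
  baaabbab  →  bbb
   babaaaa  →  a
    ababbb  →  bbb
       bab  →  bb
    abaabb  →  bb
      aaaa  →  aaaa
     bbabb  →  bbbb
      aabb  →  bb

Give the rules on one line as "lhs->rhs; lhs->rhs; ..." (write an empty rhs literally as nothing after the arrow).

  | aabbba => abbba => bbba
  | aabba => abba => bba
  | abbaaab => bbaaab => bab => bb
  | abba => bba

ab->b; aba->; baa->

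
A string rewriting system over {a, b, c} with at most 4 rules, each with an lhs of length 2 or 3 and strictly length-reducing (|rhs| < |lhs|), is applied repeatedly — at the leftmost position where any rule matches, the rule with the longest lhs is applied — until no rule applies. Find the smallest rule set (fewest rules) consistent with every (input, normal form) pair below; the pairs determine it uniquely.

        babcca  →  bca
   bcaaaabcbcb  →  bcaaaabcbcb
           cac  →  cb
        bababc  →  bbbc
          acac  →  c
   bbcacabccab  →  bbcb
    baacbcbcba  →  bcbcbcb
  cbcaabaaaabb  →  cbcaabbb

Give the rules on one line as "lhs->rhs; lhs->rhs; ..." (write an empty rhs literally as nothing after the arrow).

ac->b; aca->; ba->b; bcc->ac

  | babcca => bbcca => baca => bca
  | bcaaaabcbcb
  | cac => cb
  | bababc => bbabc => bbbc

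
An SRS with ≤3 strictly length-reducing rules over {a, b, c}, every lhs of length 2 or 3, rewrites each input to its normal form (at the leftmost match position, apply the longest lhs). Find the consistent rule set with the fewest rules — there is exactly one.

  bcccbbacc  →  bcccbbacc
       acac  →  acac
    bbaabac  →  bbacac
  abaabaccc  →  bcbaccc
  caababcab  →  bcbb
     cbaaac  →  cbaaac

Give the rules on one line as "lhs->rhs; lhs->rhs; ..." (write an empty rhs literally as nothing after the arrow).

ab->c; caa->bc; cca->

  | bcccbbacc
  | acac
  | bbaabac => bbacac
  | abaabaccc => caabaccc => bcbaccc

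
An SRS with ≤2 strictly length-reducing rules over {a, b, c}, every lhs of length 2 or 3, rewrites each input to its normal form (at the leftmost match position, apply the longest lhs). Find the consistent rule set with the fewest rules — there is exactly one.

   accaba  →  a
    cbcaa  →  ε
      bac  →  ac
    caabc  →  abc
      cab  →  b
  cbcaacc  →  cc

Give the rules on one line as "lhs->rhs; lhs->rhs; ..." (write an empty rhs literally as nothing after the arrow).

  | accaba => acba => aca => a
  | cbcaa => cba => ca => ε
  | bac => ac
  | caabc => abc

ba->a; ca->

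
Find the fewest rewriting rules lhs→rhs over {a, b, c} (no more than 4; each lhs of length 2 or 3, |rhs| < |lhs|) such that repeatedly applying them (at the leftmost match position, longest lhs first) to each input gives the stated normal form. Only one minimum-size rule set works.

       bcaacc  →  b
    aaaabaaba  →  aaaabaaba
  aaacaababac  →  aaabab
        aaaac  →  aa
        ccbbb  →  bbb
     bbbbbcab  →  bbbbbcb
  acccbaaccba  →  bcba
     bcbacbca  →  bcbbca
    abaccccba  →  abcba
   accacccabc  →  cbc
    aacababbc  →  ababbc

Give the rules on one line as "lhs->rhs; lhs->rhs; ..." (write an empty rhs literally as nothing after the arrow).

  | bcaacc => bcc => b
  | aaaabaaba
  | aaacaababac => aaababac => aaabab
  | aaaac => aa

aac->; ac->; cab->cb; cc->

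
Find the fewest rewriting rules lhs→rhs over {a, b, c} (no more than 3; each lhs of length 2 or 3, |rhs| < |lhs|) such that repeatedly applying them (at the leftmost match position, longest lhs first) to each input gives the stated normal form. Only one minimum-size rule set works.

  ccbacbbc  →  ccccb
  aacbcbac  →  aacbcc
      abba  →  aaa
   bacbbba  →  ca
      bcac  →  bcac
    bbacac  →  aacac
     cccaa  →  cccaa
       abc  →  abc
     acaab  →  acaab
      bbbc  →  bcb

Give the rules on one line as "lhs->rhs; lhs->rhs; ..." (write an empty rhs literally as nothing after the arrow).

  | ccbacbbc => cccbbc => ccccb
  | aacbcbac => aacbcc
  | abba => aaa
  | bacbbba => cbbba => cbaa => ca

ba->; bba->aa; bbc->cb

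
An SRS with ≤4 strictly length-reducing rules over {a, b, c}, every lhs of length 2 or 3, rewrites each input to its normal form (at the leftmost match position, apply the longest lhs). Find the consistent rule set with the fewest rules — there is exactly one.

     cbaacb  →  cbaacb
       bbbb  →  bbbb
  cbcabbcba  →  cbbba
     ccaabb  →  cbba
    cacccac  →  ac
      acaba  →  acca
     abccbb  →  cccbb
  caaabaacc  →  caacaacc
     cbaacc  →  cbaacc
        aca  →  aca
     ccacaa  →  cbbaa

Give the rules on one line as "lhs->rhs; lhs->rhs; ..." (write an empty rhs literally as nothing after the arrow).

ab->c; abb->ca; bc->; cac->bb

  | cbaacb
  | bbbb
  | cbcabbcba => cabbcba => ccacba => cbbba
  | ccaabb => ccaca => cbba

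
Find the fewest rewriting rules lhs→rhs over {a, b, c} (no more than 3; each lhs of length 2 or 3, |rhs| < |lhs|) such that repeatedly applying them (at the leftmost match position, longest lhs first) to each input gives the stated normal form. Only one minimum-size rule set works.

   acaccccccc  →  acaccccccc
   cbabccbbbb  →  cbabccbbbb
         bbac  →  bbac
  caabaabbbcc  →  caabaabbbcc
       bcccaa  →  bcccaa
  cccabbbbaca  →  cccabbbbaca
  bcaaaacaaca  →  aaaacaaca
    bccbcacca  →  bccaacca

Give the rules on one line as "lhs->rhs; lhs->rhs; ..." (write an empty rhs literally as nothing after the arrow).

bca->a; cbc->ca

  | acaccccccc
  | cbabccbbbb
  | bbac
  | caabaabbbcc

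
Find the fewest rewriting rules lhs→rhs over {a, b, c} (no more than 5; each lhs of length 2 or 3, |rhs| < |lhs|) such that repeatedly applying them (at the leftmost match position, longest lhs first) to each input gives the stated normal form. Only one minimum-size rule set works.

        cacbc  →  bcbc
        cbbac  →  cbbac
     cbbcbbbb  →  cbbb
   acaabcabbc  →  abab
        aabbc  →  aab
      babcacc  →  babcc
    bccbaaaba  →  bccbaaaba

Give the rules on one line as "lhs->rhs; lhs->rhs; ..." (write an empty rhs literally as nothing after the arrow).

  | cacbc => bcbc
  | cbbac
  | cbbcbbbb => ccabbbb => cbbb
  | acaabcabbc => ababcabbc => ababbbc => ababca => abab

bbc->ca; bca->b; ca->b; cab->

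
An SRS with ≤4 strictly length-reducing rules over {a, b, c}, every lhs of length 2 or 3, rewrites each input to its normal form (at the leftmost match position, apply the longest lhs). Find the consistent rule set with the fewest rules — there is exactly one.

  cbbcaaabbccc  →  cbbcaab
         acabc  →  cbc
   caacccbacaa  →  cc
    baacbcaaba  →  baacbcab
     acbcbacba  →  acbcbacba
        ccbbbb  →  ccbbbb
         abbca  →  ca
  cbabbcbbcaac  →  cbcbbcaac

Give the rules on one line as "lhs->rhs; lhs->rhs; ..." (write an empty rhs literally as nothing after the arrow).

aba->b; abb->; aca->c; ccc->b

  | cbbcaaabbccc => cbbcaaccc => cbbcaab
  | acabc => cbc
  | caacccbacaa => caabbacaa => caacaa => caca => cc
  | baacbcaaba => baacbcab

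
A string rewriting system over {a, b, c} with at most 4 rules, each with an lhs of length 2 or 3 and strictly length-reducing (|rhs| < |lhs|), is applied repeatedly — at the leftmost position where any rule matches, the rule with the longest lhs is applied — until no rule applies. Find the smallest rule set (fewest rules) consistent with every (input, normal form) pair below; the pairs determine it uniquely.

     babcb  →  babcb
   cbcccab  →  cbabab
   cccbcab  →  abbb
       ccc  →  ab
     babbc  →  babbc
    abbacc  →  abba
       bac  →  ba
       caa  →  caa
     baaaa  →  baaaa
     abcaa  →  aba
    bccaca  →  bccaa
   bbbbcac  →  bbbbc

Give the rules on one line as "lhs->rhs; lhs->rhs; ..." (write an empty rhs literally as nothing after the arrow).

  | babcb
  | cbcccab => cbabab
  | cccbcab => abbcab => abbb
  | ccc => ab

ac->a; bca->b; ccc->ab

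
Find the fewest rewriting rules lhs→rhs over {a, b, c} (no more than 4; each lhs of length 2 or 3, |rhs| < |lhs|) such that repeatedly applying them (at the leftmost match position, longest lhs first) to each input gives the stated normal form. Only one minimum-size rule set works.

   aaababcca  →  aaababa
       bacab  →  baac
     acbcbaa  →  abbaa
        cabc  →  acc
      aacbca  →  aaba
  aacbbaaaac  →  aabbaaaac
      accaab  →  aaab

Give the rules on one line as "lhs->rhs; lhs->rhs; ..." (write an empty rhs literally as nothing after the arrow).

  | aaababcca => aaababca => aaababa
  | bacab => baac
  | acbcbaa => abcbaa => abbaa
  | cabc => acc

ca->a; cab->ac; cb->b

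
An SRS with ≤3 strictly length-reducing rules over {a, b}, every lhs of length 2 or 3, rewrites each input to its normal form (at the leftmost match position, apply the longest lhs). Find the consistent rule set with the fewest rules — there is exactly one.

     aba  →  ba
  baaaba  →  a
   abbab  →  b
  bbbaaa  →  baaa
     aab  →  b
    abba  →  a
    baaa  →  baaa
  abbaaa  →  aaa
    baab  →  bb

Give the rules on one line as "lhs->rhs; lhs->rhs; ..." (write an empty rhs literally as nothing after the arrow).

ab->b; bba->a

  | aba => ba
  | baaaba => baaba => baba => bba => a
  | abbab => bbab => ab => b
  | bbbaaa => baaa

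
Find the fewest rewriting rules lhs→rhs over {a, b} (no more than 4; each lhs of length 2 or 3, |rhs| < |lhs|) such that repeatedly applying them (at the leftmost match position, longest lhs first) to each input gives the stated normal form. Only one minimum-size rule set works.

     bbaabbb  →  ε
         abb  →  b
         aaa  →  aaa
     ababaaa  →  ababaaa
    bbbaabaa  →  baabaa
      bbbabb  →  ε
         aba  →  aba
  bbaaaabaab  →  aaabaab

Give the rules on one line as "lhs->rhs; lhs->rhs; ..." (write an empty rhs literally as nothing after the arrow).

  | bbaabbb => abbb => bb => ε
  | abb => b
  | aaa
  | ababaaa

abb->b; bb->; bba->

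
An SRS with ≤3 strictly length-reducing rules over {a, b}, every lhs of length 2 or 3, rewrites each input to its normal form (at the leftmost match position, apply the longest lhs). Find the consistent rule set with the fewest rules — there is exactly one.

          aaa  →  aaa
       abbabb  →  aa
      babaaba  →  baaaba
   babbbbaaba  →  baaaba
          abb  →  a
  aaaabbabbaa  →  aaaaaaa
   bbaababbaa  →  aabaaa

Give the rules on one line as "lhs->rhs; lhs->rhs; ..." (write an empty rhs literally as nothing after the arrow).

bab->ba; bb->

  | aaa
  | abbabb => aabb => aa
  | babaaba => baaaba
  | babbbbaaba => babbbaaba => babbaaba => babaaba => baaaba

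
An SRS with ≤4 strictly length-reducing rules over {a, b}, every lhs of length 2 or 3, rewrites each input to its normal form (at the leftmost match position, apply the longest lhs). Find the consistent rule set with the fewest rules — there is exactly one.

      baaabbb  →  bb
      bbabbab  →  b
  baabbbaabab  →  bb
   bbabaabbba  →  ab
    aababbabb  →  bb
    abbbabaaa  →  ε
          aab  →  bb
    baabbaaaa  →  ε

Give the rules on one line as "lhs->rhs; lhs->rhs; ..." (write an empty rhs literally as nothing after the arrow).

aa->b; ba->; bab->; bbb->bb

  | baaabbb => aabbb => bbbb => bbb => bb
  | bbabbab => bbab => b
  | baabbbaabab => abbbaabab => abbaabab => ababab => aab => bb
  | bbabaabbba => baabbba => abbba => abba => ab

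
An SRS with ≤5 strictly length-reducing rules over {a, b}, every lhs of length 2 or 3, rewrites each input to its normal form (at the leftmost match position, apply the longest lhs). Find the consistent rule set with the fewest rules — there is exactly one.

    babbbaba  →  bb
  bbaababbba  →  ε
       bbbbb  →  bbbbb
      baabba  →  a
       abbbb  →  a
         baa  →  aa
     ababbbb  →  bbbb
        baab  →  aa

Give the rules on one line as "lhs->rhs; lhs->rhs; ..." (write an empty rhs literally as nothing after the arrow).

  | babbbaba => bbbaba => bbba => bb
  | bbaababbba => baababbba => aababbba => abbba => abba => aba => ε
  | bbbbb
  | baabba => aabba => aaba => a

ab->a; aba->; ba->; baa->aa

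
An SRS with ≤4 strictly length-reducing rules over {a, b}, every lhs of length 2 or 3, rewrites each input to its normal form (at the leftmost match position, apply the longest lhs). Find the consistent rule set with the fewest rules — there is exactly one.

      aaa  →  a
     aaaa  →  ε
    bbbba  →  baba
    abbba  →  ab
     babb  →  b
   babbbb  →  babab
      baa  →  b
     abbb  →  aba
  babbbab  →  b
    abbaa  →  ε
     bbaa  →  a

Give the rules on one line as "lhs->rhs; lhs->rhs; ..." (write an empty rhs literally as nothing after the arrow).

aa->; bb->a; bbb->ba

  | aaa => a
  | aaaa => aa => ε
  | bbbba => baba
  | abbba => abaa => ab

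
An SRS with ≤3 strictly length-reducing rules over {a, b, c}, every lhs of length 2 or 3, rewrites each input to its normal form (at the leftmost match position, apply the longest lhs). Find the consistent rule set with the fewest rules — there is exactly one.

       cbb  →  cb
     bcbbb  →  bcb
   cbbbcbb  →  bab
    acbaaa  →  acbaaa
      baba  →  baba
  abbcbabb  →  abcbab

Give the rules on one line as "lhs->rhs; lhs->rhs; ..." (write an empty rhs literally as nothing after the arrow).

  | cbb => cb
  | bcbbb => bcbb => bcb
  | cbbbcbb => cbbcbb => cbcbb => babb => bab
  | acbaaa

bb->b; cbc->ba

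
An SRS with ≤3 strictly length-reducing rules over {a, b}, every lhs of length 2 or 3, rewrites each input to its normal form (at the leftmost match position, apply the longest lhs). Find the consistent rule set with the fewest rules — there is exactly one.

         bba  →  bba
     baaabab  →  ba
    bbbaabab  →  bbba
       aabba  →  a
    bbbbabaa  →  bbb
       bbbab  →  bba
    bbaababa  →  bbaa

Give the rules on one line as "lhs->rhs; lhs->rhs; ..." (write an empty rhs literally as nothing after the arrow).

  | bba
  | baaabab => bbab => ba
  | bbbaabab => bbbaab => bbba
  | aabba => aba => a

aaa->; ab->; bab->a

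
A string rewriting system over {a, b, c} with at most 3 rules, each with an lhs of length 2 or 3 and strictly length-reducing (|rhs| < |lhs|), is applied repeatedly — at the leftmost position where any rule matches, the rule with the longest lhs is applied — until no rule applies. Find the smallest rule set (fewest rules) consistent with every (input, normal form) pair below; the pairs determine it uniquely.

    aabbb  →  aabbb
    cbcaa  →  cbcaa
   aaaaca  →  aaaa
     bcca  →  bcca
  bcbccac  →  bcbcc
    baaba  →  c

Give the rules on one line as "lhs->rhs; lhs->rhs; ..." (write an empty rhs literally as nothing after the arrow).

  | aabbb
  | cbcaa
  | aaaaca => aaaa
  | bcca

ac->; ba->c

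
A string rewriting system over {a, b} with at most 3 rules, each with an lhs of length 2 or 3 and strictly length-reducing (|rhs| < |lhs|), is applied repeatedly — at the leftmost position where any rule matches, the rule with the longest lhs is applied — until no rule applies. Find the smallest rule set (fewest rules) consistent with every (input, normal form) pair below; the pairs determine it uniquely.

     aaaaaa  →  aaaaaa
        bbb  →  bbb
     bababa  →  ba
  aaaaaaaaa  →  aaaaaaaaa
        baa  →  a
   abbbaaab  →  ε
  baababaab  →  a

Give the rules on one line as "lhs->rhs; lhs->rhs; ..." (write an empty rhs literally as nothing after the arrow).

ab->; baa->a

  | aaaaaa
  | bbb
  | bababa => baba => ba
  | aaaaaaaaa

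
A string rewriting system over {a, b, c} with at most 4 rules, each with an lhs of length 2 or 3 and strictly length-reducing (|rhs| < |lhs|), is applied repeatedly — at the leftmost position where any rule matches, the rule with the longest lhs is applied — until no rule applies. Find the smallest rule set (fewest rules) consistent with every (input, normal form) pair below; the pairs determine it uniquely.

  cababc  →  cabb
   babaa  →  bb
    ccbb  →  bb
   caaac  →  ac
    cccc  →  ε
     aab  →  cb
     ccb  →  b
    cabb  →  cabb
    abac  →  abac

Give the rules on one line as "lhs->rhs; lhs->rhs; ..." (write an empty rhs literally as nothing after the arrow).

  | cababc => cabb
  | babaa => babc => bb
  | ccbb => bb
  | caaac => ccac => ac

aa->c; abc->b; cc->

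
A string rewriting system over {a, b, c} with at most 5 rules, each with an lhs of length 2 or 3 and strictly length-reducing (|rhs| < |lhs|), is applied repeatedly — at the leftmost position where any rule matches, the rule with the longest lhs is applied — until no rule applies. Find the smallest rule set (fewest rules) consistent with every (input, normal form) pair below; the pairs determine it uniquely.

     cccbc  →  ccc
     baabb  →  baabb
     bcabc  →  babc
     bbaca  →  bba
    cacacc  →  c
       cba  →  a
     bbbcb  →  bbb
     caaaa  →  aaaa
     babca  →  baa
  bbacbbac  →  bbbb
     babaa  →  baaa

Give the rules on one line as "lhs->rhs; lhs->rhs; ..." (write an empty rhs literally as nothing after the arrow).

aba->aa; ac->; ca->a; cb->

  | cccbc => ccc
  | baabb
  | bcabc => babc
  | bbaca => bba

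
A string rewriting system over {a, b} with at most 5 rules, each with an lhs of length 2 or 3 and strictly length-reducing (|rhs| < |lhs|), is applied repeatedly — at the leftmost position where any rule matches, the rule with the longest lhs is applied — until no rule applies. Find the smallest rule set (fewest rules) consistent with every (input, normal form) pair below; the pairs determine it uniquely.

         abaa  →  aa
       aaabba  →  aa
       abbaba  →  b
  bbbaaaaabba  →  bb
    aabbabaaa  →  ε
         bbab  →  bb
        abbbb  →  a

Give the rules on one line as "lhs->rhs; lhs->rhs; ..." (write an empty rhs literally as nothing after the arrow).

aaa->a; aab->bb; abb->a; ba->

  | abaa => aa
  | aaabba => abba => aa
  | abbaba => aaba => bba => b
  | bbbaaaaabba => bbaaaabba => baaabba => aabba => bbba => bb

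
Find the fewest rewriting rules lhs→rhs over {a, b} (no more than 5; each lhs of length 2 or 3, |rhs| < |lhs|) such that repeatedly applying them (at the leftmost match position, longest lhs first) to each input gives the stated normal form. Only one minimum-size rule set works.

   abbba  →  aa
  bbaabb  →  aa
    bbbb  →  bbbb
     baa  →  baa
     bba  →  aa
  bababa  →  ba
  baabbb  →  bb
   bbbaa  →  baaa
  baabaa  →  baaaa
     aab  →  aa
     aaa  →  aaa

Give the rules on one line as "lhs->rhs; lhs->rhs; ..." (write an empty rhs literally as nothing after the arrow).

  | abbba => bba => aa
  | bbaabb => aaabb => aab => aa
  | bbbb
  | baa

ab->a; abb->b; bab->b; bba->aa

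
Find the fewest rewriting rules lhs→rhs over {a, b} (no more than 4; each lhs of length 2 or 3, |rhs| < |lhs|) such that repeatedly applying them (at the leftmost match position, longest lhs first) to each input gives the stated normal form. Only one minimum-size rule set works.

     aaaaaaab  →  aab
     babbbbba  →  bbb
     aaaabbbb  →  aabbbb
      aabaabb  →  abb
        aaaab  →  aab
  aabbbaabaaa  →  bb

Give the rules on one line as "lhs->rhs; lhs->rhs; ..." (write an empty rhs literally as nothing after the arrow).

aaa->aa; aba->bb; ba->; bab->

  | aaaaaaab => aaaaaab => aaaaab => aaaab => aaab => aab
  | babbbbba => bbbba => bbb
  | aaaabbbb => aaabbbb => aabbbb
  | aabaabb => abbabb => abb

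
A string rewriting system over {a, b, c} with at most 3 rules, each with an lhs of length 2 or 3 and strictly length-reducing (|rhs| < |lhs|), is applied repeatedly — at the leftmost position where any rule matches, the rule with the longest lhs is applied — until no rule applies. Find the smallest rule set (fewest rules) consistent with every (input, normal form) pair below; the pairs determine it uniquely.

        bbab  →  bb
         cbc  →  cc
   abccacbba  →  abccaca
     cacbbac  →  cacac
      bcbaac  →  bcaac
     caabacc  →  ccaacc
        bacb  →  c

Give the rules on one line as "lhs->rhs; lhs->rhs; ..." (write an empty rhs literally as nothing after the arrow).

aab->ca; ba->; cb->c

  | bbab => bb
  | cbc => cc
  | abccacbba => abccacba => abccaca
  | cacbbac => cacbac => cacac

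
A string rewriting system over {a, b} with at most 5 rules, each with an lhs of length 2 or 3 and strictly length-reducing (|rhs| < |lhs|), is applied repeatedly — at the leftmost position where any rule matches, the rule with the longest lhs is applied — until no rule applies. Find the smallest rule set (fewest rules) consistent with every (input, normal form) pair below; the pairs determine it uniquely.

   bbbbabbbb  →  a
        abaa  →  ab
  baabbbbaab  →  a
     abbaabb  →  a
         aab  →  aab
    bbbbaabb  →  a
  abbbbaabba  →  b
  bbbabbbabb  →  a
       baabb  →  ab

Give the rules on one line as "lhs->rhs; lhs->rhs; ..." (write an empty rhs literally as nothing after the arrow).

aaa->ab; abb->; ba->b; bb->a

  | bbbbabbbb => abbabbbb => abbbb => bb => a
  | abaa => aba => ab
  | baabbbbaab => babbbbaab => bbbbbaab => abbbaab => baab => bab => bb => a
  | abbaabb => aabb => a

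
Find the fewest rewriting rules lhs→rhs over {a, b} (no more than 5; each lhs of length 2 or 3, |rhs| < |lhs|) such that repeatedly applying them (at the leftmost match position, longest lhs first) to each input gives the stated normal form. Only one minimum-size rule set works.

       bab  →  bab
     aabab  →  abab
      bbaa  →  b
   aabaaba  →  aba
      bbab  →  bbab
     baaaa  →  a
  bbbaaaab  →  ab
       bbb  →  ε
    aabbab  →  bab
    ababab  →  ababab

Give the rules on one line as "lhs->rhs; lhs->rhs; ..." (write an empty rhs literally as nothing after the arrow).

aa->a; abb->b; baa->; bbb->

  | bab
  | aabab => abab
  | bbaa => b
  | aabaaba => abaaba => aba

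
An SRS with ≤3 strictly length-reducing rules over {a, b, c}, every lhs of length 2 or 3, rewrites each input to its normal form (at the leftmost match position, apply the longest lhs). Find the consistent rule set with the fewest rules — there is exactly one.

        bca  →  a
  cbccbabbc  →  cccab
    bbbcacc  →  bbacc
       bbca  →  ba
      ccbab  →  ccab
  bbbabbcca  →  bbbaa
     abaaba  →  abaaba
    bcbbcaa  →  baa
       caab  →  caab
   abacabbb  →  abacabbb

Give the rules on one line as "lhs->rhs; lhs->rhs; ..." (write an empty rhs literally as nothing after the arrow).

  | bca => a
  | cbccbabbc => cccbabbc => cccabbc => cccab
  | bbbcacc => bbacc
  | bbca => ba

bc->; cb->c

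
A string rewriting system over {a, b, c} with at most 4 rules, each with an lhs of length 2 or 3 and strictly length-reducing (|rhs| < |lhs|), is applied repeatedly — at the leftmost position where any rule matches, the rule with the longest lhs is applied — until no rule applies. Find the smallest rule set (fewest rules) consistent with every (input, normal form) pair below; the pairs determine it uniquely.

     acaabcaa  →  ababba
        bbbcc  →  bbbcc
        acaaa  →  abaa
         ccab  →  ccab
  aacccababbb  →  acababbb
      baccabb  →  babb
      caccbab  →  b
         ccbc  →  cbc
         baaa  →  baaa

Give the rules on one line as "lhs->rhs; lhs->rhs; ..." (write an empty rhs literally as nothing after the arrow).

acc->; caa->ba; cba->; ccb->cb

  | acaabcaa => ababcaa => ababba
  | bbbcc
  | acaaa => abaa
  | ccab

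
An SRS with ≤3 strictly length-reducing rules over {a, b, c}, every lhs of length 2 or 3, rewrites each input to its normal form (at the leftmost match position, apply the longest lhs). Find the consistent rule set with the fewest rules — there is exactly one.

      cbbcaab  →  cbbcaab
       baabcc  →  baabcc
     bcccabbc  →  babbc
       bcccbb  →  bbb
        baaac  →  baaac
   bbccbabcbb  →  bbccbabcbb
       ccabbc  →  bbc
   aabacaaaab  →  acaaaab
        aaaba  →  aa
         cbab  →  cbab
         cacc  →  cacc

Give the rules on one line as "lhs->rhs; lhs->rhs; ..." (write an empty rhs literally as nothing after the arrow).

  | cbbcaab
  | baabcc
  | bcccabbc => babbc
  | bcccbb => bbb

aba->; cca->; ccc->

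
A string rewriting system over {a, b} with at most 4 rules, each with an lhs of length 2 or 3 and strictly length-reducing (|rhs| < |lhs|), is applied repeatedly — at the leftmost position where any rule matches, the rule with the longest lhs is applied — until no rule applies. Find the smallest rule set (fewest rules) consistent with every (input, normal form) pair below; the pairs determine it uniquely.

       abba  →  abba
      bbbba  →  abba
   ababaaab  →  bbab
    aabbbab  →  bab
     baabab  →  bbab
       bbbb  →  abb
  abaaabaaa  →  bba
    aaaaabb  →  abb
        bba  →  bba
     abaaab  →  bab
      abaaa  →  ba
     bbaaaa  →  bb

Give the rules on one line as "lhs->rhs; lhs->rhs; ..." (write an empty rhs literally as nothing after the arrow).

  | abba
  | bbbba => abba
  | ababaaab => babaaab => bbaaab => bbab
  | aabbbab => bbbab => abab => bab

aa->; aba->ba; bbb->ab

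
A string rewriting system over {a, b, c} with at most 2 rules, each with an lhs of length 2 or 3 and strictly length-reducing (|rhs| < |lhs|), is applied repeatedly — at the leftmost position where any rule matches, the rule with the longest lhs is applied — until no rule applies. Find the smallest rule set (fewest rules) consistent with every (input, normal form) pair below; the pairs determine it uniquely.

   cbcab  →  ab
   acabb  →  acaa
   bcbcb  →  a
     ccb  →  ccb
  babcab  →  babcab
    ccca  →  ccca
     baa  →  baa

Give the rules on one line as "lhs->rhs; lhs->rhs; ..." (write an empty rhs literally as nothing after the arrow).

  | cbcab => ab
  | acabb => acaa
  | bcbcb => bb => a
  | ccb

bb->a; cbc->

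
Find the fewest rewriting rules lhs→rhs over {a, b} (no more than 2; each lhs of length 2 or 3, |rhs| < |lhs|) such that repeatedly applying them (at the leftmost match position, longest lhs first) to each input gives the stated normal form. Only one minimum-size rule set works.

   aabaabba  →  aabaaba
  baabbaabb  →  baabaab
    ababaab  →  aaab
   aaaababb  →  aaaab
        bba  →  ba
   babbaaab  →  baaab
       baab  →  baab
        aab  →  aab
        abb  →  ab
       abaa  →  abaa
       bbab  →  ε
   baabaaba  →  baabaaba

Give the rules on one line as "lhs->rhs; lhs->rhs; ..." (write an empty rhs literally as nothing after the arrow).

bab->; bb->b

  | aabaabba => aabaaba
  | baabbaabb => baabaabb => baabaab
  | ababaab => aaab
  | aaaababb => aaaab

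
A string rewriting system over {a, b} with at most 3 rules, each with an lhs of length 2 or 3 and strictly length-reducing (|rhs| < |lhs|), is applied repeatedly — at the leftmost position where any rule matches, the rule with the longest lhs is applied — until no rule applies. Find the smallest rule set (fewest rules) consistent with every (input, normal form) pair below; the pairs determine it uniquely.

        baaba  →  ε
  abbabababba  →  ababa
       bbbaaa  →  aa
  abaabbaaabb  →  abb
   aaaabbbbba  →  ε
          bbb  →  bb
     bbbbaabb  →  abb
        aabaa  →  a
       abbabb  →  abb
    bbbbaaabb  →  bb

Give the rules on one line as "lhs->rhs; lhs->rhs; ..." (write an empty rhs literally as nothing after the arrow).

aab->bb; bba->; bbb->bb

  | baaba => bbba => bba => ε
  | abbabababba => abababba => ababa
  | bbbaaa => bbaaa => aa
  | abaabbaaabb => abbbbaaabb => abbbaaabb => abbaaabb => aaabb => abbb => abb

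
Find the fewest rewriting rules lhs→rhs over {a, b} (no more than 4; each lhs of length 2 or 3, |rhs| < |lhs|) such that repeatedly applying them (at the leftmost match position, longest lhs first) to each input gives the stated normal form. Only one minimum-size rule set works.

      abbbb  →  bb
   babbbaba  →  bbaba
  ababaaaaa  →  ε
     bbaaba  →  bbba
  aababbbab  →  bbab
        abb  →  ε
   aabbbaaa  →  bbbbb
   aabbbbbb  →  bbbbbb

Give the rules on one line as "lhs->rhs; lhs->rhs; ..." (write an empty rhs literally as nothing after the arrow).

  | abbbb => bb
  | babbbaba => bbaba
  | ababaaaaa => ababbbaa => abbaa => aa => ε
  | bbaaba => bbba

aa->; aaa->bb; abb->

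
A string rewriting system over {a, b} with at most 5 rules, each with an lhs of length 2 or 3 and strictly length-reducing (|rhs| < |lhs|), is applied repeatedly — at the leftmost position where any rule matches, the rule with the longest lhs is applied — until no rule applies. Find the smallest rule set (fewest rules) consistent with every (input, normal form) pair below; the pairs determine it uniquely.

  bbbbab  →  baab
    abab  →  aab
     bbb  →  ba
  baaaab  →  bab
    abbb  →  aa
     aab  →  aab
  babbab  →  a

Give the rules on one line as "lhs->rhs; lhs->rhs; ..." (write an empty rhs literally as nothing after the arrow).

  | bbbbab => babab => baab
  | abab => aab
  | bbb => ba
  | baaaab => bab

aaa->; aba->aa; bb->a; bbb->ba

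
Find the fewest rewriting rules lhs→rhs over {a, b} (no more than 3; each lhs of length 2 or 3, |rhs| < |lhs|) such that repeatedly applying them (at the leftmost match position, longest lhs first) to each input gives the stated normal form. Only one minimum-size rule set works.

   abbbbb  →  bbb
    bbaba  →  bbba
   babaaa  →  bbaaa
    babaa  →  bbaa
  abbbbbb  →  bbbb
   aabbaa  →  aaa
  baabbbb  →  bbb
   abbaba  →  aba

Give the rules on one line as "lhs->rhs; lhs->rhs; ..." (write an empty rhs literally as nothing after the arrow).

  | abbbbb => bbb
  | bbaba => bbba
  | babaaa => bbaaa
  | babaa => bbaa

abb->; bab->bb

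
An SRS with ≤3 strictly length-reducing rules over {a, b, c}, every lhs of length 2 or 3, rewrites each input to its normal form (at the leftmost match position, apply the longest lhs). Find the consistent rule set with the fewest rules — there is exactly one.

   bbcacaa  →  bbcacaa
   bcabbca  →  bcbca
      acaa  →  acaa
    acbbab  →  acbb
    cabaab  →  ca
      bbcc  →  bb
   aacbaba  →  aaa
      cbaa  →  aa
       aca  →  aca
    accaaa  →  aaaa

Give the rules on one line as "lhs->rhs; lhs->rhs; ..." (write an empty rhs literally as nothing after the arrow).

  | bbcacaa
  | bcabbca => bcbca
  | acaa
  | acbbab => acbb

ab->; cba->a; cc->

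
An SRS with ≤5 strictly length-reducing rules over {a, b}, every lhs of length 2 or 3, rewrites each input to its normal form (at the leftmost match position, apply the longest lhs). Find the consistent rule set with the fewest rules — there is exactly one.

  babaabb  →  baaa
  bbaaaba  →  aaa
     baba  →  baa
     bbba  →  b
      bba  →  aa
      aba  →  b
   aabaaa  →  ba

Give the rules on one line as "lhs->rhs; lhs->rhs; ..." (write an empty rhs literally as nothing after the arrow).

  | babaabb => baaabb => baaab => baaa
  | bbaaaba => aaaaba => aaab => aaa
  | baba => baa
  | bbba => aba => b

ab->a; aba->b; bab->ba; bb->a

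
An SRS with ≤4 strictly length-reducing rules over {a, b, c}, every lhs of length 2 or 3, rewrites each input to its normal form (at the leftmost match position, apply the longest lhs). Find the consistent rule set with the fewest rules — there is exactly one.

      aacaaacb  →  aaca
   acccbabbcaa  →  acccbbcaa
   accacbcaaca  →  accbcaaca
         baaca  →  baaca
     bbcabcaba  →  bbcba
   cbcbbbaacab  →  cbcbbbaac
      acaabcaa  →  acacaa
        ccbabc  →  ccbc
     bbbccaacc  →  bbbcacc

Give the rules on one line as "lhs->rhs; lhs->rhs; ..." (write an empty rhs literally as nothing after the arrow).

ab->; acb->b; cca->c

  | aacaaacb => aacaab => aaca
  | acccbabbcaa => acccbbcaa
  | accacbcaaca => accbcaaca
  | baaca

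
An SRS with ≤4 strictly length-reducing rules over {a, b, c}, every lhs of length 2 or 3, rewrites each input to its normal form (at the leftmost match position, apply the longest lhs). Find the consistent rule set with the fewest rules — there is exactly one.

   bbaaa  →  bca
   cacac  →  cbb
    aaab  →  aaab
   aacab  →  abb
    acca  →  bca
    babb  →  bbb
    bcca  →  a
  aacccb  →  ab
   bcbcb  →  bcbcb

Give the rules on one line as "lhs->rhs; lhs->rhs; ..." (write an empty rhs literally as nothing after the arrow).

  | bbaaa => bca
  | cacac => cbac => cbb
  | aaab
  | aacab => abab => abb

ac->b; baa->c; bab->bb; bcc->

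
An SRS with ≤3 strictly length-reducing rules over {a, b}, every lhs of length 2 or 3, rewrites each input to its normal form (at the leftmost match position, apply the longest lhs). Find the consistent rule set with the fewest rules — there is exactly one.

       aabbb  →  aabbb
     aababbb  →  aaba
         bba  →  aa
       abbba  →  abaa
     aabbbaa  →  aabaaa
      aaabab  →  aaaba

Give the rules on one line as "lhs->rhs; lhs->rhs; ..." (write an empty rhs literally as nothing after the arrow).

  | aabbb
  | aababbb => aababb => aabab => aaba
  | bba => aa
  | abbba => abaa

bab->ba; bba->aa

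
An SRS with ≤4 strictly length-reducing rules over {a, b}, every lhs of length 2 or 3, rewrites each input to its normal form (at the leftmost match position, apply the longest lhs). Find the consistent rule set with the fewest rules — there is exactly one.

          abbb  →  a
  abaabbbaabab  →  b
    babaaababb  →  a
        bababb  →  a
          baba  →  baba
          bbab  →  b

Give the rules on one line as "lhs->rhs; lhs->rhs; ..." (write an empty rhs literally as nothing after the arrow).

  | abbb => aab => bb => a
  | abaabbbaabab => abbbbbaabab => aabbbaabab => bbbbaabab => abbaabab => aabab => bbab => b
  | babaaababb => babbababb => bababb => babaa => babb => baa => bb => a
  | bababb => babaa => babb => baa => bb => a

aa->b; bb->a; bba->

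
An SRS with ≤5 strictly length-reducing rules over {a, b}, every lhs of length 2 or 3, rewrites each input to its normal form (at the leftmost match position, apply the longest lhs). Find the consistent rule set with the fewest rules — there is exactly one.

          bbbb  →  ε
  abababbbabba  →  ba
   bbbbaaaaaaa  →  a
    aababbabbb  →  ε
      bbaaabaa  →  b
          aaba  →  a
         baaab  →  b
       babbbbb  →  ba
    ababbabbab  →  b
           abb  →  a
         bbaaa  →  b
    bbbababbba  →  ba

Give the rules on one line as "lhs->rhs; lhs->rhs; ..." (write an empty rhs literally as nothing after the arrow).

aa->b; aaa->b; ab->a; bb->

  | bbbb => bb => ε
  | abababbbabba => aababbbabba => bbabbbabba => abbbabba => abbabba => ababba => aabba => bbba => ba
  | bbbbaaaaaaa => bbaaaaaaa => aaaaaaa => baaaa => bba => a
  | aababbabbb => bbabbabbb => abbabbb => ababbb => aabbb => bbbb => bb => ε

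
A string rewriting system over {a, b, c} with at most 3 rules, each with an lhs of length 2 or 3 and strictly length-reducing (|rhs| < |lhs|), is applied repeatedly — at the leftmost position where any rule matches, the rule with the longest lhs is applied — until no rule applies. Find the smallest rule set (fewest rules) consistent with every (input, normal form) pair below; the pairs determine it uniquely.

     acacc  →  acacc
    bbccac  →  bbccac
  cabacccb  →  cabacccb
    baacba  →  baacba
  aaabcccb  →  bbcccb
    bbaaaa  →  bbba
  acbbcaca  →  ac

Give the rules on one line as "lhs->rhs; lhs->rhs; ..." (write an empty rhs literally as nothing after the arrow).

  | acacc
  | bbccac
  | cabacccb
  | baacba

aaa->b; bca->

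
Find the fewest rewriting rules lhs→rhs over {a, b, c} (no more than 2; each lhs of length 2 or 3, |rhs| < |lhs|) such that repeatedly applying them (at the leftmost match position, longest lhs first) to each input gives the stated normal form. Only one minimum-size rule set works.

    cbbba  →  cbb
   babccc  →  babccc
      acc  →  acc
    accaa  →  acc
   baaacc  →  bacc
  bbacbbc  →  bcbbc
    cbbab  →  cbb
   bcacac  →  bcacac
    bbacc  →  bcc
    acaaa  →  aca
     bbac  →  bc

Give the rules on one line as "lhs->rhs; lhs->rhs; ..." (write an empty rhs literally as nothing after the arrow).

  | cbbba => cbb
  | babccc
  | acc
  | accaa => acc

aa->; bba->b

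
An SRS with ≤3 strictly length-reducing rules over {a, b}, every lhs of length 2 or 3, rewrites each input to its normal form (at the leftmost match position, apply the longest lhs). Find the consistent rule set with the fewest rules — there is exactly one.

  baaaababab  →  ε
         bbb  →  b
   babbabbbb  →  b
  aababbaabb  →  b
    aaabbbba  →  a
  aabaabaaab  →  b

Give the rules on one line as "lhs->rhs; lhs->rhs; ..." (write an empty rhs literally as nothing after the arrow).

ab->b; bb->

  | baaaababab => baaababab => baababab => bababab => bbabab => abab => bab => bb => ε
  | bbb => b
  | babbabbbb => bbbabbbb => babbbb => bbbbb => bbb => b
  | aababbaabb => ababbaabb => babbaabb => bbbaabb => baabb => babb => bbb => b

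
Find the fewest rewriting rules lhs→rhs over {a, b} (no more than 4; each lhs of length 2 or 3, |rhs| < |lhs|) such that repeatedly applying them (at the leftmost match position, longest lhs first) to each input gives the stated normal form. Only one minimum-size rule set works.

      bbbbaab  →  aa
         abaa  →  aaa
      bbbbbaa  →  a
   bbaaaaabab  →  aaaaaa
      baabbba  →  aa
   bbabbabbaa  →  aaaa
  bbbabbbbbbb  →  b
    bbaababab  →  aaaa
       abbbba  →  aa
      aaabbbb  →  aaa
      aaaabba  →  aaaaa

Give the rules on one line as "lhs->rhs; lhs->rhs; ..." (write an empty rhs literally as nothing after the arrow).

  | bbbbaab => bbaab => aab => aa
  | abaa => aaa
  | bbbbbaa => bbbaa => baa => a
  | bbaaaaabab => aaaaabab => aaaaaab => aaaaaa

ab->a; ba->; bb->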